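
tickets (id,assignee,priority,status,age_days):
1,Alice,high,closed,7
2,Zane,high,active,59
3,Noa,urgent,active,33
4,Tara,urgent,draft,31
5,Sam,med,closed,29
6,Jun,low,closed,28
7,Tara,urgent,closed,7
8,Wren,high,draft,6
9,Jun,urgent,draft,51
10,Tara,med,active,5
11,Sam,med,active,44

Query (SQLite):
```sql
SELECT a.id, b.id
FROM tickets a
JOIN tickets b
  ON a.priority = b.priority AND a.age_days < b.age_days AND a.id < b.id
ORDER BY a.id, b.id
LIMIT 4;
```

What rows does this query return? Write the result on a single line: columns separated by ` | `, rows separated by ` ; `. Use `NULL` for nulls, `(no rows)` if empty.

1 | 2 ; 3 | 9 ; 4 | 9 ; 5 | 11

Pairs (a,b) with same priority, a.age_days < b.age_days, a.id < b.id.
priority groups: high:{1,2,8} low:{6} med:{5,10,11} urgent:{3,4,7,9}
Ordered by (a.id, b.id); first 4.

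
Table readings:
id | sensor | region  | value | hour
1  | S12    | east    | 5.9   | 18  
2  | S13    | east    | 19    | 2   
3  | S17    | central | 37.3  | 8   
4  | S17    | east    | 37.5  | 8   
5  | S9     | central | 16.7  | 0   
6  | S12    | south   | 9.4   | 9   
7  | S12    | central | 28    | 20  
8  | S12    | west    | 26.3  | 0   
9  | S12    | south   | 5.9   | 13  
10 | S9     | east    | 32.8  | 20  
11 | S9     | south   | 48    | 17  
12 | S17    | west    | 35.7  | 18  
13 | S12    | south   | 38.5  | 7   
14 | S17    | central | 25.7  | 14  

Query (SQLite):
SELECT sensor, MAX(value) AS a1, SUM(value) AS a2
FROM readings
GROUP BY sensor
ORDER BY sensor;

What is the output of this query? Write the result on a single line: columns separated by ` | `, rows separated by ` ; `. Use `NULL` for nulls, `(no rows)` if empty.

S12 | 38.5 | 114 ; S13 | 19 | 19 ; S17 | 37.5 | 136.2 ; S9 | 48 | 97.5

Group readings by sensor.
Per group compute: MAX(value), SUM(value).
  S12: ids {1, 6, 7, 8, 9, 13} → MAX(value)=38.5, SUM(value)=114
  S13: ids {2} → MAX(value)=19, SUM(value)=19
  S17: ids {3, 4, 12, 14} → MAX(value)=37.5, SUM(value)=136.2
  S9: ids {5, 10, 11} → MAX(value)=48, SUM(value)=97.5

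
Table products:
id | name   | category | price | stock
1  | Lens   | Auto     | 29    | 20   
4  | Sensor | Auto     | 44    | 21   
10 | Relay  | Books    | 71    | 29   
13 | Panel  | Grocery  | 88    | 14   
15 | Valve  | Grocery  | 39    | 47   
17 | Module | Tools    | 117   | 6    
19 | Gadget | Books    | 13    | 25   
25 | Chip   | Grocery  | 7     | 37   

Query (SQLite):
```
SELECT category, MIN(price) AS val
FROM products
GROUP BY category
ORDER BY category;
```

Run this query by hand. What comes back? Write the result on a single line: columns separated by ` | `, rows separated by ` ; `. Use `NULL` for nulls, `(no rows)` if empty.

Partition products by category; compute MIN(price) within each group.
  Auto: ids {1, 4} → MIN(price)=29
  Books: ids {10, 19} → MIN(price)=13
  Grocery: ids {13, 15, 25} → MIN(price)=7
  Tools: ids {17} → MIN(price)=117

Auto | 29 ; Books | 13 ; Grocery | 7 ; Tools | 117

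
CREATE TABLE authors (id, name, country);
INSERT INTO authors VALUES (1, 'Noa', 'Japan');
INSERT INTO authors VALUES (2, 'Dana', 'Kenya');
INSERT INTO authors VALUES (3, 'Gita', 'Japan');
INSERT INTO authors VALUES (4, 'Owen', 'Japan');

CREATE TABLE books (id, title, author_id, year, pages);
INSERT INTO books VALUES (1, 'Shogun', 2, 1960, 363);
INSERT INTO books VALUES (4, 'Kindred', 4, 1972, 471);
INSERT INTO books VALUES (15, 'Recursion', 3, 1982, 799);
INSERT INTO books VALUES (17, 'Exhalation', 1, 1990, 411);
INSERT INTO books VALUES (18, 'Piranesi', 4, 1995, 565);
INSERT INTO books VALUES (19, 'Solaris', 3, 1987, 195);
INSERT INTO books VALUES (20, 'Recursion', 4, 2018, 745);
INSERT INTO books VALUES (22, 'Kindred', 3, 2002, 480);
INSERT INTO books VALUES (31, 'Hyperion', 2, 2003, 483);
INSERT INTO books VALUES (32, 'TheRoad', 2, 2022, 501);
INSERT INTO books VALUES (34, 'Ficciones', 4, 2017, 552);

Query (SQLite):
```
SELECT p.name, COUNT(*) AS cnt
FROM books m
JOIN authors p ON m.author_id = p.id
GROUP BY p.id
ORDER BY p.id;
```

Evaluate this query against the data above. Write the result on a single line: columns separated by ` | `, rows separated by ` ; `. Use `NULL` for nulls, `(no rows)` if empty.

Noa | 1 ; Dana | 3 ; Gita | 3 ; Owen | 4

Join each books row to its authors via author_id.
Group joined rows by authors.id; compute COUNT(*) per group.
  1: ids {17} → COUNT(*)=1
  2: ids {1, 31, 32} → COUNT(*)=3
  3: ids {15, 19, 22} → COUNT(*)=3
  4: ids {4, 18, 20, 34} → COUNT(*)=4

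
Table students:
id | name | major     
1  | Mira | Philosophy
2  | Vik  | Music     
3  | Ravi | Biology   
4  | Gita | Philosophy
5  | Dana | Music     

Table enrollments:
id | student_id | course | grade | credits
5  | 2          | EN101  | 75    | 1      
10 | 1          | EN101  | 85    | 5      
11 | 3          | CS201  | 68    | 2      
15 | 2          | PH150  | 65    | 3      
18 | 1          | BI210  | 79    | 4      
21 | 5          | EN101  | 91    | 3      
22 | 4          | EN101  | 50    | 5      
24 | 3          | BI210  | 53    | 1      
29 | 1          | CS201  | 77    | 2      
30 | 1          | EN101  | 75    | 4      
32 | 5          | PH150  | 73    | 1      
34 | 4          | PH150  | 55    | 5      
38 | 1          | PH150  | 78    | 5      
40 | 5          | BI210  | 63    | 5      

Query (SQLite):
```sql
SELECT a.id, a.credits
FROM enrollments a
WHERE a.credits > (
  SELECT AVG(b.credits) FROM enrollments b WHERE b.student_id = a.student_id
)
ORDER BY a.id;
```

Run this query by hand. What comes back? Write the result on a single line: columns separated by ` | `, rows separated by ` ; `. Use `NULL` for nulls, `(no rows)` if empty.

10 | 5 ; 11 | 2 ; 15 | 3 ; 38 | 5 ; 40 | 5

For each enrollments row a, compute AVG(credits) over rows sharing a.student_id.
Keep row a if a.credits > that per-group AVG.
  student_id=1: AVG(credits) = 4.0
  student_id=2: AVG(credits) = 2.0
  student_id=3: AVG(credits) = 1.5
  student_id=4: AVG(credits) = 5.0
  student_id=5: AVG(credits) = 3.0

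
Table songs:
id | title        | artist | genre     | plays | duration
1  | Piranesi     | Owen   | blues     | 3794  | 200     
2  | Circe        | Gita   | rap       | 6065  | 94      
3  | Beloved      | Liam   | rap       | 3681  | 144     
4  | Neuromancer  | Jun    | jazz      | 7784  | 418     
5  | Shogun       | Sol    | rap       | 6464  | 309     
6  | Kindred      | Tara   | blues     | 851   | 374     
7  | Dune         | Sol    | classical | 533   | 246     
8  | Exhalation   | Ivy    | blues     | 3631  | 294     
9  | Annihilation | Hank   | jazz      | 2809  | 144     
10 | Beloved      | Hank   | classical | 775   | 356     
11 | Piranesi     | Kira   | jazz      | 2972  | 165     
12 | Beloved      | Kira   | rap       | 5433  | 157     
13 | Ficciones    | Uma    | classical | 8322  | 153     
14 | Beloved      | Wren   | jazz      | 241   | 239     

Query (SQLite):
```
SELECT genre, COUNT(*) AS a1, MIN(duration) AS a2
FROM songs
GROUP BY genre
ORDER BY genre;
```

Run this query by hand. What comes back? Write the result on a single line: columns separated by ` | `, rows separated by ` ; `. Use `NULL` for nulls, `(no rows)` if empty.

blues | 3 | 200 ; classical | 3 | 153 ; jazz | 4 | 144 ; rap | 4 | 94

Group songs by genre.
Per group compute: COUNT(*), MIN(duration).
  blues: ids {1, 6, 8} → COUNT(*)=3, MIN(duration)=200
  classical: ids {7, 10, 13} → COUNT(*)=3, MIN(duration)=153
  jazz: ids {4, 9, 11, 14} → COUNT(*)=4, MIN(duration)=144
  rap: ids {2, 3, 5, 12} → COUNT(*)=4, MIN(duration)=94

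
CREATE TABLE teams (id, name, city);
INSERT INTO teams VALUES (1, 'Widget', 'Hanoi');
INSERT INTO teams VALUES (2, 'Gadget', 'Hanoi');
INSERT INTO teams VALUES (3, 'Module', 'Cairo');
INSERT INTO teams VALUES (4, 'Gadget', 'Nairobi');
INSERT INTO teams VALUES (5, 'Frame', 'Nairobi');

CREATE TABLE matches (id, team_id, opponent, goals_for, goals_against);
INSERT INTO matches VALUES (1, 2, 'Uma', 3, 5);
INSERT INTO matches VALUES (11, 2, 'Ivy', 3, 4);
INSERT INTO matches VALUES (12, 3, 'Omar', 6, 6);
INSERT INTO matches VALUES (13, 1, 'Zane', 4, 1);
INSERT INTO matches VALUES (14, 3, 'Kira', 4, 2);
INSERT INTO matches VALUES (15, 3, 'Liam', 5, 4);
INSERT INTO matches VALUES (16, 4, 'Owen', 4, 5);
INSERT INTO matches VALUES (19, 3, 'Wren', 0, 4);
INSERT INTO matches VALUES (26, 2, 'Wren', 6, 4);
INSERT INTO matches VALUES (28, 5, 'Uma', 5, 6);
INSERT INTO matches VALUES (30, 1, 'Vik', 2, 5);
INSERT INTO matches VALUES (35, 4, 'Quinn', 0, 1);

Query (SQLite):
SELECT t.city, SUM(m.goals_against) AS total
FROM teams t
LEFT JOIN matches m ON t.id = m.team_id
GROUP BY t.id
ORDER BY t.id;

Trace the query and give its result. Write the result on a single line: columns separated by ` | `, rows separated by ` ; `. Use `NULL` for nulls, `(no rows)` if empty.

LEFT JOIN keeps every teams row; unmatched ones get NULL for matches columns.
Group by teams.id and compute SUM(m.goals_against). SUM over an all-NULL group is NULL.
  1: ids {13, 30} → SUM(m.goals_against)=6
  2: ids {1, 11, 26} → SUM(m.goals_against)=13
  3: ids {12, 14, 15, 19} → SUM(m.goals_against)=16
  4: ids {16, 35} → SUM(m.goals_against)=6
  5: ids {28} → SUM(m.goals_against)=6

Hanoi | 6 ; Hanoi | 13 ; Cairo | 16 ; Nairobi | 6 ; Nairobi | 6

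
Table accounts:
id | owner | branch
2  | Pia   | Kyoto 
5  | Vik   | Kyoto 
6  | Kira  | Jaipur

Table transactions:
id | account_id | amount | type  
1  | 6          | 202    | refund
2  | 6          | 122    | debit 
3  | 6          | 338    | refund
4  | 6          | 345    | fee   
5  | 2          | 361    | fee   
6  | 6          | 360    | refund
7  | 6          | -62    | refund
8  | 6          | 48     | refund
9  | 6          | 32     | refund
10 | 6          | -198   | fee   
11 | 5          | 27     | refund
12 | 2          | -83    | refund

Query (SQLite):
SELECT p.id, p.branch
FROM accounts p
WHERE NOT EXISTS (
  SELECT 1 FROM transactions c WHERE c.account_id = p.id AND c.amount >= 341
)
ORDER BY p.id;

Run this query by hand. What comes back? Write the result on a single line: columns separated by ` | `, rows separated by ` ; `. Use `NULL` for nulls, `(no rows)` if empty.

5 | Kyoto

For each accounts row, check whether any transactions with matching account_id has amount >= 341.
Keep rows where that is false.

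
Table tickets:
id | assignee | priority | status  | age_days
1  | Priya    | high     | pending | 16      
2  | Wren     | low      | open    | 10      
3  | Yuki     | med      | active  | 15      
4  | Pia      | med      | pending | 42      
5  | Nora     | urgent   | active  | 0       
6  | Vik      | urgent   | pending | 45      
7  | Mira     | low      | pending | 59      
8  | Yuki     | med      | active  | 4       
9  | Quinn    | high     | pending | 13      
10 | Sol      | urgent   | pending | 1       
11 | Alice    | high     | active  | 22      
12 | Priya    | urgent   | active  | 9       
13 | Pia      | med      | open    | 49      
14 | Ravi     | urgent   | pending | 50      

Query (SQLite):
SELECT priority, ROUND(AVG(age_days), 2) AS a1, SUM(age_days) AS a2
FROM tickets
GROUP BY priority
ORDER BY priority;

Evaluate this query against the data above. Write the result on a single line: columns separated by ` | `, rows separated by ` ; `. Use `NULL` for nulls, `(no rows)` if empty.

Group tickets by priority.
Per group compute: ROUND(AVG(age_days), 2), SUM(age_days).
  high: ids {1, 9, 11} → ROUND(AVG(age_days), 2)=17, SUM(age_days)=51
  low: ids {2, 7} → ROUND(AVG(age_days), 2)=34.5, SUM(age_days)=69
  med: ids {3, 4, 8, 13} → ROUND(AVG(age_days), 2)=27.5, SUM(age_days)=110
  urgent: ids {5, 6, 10, 12, 14} → ROUND(AVG(age_days), 2)=21, SUM(age_days)=105

high | 17 | 51 ; low | 34.5 | 69 ; med | 27.5 | 110 ; urgent | 21 | 105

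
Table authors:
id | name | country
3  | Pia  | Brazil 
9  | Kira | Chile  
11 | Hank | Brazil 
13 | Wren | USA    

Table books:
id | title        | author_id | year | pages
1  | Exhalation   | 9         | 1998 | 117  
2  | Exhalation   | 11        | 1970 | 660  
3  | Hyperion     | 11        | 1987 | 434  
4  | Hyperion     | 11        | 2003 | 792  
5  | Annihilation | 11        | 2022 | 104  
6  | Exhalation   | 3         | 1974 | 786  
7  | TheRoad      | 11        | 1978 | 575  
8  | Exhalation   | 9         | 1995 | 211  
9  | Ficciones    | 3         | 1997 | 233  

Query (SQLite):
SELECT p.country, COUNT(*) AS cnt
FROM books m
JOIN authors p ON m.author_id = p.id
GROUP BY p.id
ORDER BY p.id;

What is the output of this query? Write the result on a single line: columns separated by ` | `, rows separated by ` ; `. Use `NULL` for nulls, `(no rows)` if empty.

Brazil | 2 ; Chile | 2 ; Brazil | 5

Join each books row to its authors via author_id.
Group joined rows by authors.id; compute COUNT(*) per group.
  3: ids {6, 9} → COUNT(*)=2
  9: ids {1, 8} → COUNT(*)=2
  11: ids {2, 3, 4, 5, 7} → COUNT(*)=5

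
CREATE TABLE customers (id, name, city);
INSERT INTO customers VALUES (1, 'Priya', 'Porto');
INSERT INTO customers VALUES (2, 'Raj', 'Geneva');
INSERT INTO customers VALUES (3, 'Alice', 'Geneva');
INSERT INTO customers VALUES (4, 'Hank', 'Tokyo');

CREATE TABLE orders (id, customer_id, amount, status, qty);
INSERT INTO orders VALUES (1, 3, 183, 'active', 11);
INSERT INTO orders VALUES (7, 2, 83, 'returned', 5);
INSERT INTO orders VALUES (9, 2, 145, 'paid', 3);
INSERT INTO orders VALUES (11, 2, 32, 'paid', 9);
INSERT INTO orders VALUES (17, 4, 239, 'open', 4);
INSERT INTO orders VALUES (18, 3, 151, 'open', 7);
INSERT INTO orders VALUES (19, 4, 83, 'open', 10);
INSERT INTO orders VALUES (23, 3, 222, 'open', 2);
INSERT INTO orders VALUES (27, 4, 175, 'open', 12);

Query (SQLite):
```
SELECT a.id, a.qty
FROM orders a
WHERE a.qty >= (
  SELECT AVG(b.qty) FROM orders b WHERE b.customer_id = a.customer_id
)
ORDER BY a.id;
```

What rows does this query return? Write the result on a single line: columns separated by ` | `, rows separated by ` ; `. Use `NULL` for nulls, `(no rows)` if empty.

1 | 11 ; 11 | 9 ; 18 | 7 ; 19 | 10 ; 27 | 12

For each orders row a, compute AVG(qty) over rows sharing a.customer_id.
Keep row a if a.qty >= that per-group AVG.
  customer_id=2: AVG(qty) = 5.666667
  customer_id=3: AVG(qty) = 6.666667
  customer_id=4: AVG(qty) = 8.666667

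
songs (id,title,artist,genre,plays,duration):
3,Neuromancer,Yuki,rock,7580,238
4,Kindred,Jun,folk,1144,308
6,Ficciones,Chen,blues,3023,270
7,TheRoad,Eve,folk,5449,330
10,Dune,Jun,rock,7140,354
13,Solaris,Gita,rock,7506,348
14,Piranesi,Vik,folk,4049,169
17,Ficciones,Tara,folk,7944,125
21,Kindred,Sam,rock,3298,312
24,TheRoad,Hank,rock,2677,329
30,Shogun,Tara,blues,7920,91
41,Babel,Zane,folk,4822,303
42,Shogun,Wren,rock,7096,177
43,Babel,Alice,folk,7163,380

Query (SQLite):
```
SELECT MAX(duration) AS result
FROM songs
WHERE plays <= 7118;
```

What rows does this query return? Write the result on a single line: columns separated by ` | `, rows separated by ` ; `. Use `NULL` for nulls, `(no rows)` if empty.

330

Rows where plays <= 7118 → duration values: [308, 270, 330, 169, 312, 329, 303, 177].
MAX of non-NULL values = 330.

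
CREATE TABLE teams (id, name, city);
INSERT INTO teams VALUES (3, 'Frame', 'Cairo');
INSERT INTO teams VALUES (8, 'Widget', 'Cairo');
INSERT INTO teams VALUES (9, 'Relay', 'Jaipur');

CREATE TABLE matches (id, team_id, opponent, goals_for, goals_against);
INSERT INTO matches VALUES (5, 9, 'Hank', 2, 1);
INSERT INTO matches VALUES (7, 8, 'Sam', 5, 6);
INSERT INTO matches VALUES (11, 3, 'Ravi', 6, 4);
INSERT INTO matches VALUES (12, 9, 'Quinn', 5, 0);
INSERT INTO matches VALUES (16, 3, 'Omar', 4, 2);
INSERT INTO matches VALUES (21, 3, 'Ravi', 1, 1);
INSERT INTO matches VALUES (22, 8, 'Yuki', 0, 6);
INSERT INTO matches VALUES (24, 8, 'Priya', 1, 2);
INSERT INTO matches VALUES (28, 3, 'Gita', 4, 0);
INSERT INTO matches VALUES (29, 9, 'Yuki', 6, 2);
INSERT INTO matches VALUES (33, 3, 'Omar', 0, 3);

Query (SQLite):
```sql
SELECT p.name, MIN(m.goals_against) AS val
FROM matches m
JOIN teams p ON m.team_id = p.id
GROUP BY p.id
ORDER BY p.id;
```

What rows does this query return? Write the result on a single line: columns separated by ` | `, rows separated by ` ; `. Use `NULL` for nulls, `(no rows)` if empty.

Join each matches row to its teams via team_id.
Group joined rows by teams.id; compute MIN(m.goals_against) per group.
  3: ids {11, 16, 21, 28, 33} → MIN(m.goals_against)=0
  8: ids {7, 22, 24} → MIN(m.goals_against)=2
  9: ids {5, 12, 29} → MIN(m.goals_against)=0

Frame | 0 ; Widget | 2 ; Relay | 0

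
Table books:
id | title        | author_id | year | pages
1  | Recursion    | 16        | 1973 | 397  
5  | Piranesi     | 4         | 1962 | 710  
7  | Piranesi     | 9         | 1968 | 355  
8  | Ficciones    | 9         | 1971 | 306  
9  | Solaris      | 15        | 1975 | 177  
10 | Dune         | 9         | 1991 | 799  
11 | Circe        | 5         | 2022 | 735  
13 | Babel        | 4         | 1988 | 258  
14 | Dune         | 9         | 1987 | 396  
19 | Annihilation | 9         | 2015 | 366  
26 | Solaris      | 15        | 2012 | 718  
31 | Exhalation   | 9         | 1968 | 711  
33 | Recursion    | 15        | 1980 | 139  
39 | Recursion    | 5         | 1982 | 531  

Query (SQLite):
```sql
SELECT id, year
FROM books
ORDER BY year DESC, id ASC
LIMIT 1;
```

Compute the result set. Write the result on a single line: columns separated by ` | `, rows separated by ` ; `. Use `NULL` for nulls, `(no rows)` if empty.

11 | 2022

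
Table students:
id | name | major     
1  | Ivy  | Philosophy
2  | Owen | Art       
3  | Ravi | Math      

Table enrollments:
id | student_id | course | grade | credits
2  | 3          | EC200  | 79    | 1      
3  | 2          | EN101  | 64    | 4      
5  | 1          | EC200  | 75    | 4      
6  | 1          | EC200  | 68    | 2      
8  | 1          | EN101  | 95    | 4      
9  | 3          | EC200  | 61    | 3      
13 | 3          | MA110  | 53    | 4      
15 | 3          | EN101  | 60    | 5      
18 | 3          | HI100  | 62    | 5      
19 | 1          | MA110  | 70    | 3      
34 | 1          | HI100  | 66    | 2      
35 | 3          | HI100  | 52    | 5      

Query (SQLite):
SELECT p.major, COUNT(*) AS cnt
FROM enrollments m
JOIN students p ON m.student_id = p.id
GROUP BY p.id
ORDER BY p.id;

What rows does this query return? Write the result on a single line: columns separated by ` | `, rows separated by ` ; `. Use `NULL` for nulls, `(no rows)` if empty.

Join each enrollments row to its students via student_id.
Group joined rows by students.id; compute COUNT(*) per group.
  1: ids {5, 6, 8, 19, 34} → COUNT(*)=5
  2: ids {3} → COUNT(*)=1
  3: ids {2, 9, 13, 15, 18, 35} → COUNT(*)=6

Philosophy | 5 ; Art | 1 ; Math | 6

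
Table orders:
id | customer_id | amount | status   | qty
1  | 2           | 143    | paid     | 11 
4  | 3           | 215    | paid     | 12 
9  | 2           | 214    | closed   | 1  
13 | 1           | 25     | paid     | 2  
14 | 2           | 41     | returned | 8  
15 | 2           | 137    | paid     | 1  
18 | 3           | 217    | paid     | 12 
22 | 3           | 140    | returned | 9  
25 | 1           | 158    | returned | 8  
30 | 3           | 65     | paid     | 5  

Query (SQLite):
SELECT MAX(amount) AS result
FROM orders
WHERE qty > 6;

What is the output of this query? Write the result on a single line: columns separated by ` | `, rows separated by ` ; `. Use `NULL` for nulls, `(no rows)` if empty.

217

Rows where qty > 6 → amount values: [143, 215, 41, 217, 140, 158].
MAX of non-NULL values = 217.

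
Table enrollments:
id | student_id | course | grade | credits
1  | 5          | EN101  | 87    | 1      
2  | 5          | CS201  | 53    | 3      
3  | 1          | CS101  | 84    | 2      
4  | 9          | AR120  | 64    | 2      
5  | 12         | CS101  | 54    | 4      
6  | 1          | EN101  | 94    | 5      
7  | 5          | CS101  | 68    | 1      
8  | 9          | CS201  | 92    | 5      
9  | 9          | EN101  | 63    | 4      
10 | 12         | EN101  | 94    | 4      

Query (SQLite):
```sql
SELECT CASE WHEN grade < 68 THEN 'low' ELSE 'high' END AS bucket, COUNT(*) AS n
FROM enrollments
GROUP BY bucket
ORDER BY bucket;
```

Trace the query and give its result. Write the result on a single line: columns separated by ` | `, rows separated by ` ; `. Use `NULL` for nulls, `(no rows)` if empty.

high | 6 ; low | 4

Bucket rows by grade < 68 → 'low' else 'high'; count each bucket.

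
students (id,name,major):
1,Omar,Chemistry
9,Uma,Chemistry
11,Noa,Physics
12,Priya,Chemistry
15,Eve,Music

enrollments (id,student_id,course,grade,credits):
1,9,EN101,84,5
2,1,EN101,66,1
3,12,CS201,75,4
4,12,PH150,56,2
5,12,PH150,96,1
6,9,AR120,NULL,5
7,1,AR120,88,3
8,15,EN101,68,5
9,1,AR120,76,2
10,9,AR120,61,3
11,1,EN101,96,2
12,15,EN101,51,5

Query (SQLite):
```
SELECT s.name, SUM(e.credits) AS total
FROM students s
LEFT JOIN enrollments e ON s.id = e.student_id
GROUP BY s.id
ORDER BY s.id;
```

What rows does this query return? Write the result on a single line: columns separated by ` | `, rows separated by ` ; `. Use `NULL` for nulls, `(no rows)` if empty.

Omar | 8 ; Uma | 13 ; Noa | NULL ; Priya | 7 ; Eve | 10

LEFT JOIN keeps every students row; unmatched ones get NULL for enrollments columns.
Group by students.id and compute SUM(e.credits). SUM over an all-NULL group is NULL.
  1: ids {2, 7, 9, 11} → SUM(e.credits)=8
  9: ids {1, 6, 10} → SUM(e.credits)=13
  11: ids {—} → SUM(e.credits)=NULL
  12: ids {3, 4, 5} → SUM(e.credits)=7
  15: ids {8, 12} → SUM(e.credits)=10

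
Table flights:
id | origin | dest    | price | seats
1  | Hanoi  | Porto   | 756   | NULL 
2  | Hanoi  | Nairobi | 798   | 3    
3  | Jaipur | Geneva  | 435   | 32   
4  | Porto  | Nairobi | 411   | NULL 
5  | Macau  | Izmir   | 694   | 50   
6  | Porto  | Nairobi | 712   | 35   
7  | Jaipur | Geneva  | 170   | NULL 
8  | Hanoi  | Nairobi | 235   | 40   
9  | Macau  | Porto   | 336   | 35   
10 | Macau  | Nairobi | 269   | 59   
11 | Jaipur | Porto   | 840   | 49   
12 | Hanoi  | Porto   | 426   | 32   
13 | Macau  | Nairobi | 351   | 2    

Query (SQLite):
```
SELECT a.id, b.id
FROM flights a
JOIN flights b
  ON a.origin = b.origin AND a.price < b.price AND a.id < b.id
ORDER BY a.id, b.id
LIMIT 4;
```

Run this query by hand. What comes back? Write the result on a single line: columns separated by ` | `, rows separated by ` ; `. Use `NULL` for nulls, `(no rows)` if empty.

1 | 2 ; 3 | 11 ; 4 | 6 ; 7 | 11

Pairs (a,b) with same origin, a.price < b.price, a.id < b.id.
origin groups: Hanoi:{1,2,8,12} Jaipur:{3,7,11} Macau:{5,9,10,13} Porto:{4,6}
Ordered by (a.id, b.id); first 4.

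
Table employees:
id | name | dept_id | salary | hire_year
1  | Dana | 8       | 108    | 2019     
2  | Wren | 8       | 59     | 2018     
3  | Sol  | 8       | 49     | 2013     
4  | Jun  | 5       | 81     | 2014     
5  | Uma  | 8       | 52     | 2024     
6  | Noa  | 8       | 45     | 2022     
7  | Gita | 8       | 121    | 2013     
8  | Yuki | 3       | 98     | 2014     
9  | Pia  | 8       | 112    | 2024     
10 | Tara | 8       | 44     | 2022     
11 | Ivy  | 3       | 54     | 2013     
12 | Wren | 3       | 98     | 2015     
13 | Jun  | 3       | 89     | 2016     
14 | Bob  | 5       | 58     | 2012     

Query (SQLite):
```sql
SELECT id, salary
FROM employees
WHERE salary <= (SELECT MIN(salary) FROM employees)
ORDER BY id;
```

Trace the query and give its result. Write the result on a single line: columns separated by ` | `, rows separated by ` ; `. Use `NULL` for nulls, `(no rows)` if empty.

10 | 44

Scalar subquery: MIN(salary) over all employees rows = 44.
Keep rows where salary <= that value.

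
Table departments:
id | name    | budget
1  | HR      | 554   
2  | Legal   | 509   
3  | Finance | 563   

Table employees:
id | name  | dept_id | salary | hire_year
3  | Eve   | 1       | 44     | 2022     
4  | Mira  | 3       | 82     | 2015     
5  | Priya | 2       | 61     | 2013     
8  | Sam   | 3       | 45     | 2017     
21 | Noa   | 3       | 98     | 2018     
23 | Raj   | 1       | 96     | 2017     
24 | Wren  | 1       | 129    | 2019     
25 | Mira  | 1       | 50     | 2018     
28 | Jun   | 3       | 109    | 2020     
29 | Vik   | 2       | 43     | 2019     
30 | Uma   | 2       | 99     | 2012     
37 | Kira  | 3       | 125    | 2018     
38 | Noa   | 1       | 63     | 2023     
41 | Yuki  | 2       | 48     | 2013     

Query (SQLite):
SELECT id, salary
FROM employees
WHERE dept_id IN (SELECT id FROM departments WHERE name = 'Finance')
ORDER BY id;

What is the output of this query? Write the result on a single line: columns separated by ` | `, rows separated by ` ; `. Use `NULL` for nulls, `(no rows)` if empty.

Inner query: departments.id where name = 'Finance'.
Outer: keep employees rows whose dept_id is in that set.
Inner query → {3}

4 | 82 ; 8 | 45 ; 21 | 98 ; 28 | 109 ; 37 | 125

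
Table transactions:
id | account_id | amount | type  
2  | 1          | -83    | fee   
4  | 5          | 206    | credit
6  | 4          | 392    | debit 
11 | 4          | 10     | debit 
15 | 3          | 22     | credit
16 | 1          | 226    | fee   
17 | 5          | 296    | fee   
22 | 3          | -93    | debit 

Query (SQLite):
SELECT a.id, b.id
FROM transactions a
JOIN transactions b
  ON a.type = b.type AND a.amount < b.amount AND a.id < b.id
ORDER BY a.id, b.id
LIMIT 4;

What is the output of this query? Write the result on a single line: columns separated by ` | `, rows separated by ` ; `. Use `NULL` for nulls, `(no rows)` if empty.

2 | 16 ; 2 | 17 ; 16 | 17

Pairs (a,b) with same type, a.amount < b.amount, a.id < b.id.
type groups: credit:{4,15} debit:{6,11,22} fee:{2,16,17}
Ordered by (a.id, b.id); first 4.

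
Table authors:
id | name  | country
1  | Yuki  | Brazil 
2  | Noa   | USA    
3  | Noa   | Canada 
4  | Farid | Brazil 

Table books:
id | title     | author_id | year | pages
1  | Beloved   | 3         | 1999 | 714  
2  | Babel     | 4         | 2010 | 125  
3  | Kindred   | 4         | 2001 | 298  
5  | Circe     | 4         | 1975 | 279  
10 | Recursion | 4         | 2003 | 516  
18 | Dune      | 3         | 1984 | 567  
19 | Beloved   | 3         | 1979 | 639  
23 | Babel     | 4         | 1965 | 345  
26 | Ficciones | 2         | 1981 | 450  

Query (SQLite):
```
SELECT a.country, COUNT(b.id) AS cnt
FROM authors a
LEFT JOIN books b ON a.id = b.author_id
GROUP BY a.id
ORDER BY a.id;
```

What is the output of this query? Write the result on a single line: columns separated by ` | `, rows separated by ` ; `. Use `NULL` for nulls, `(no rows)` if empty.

LEFT JOIN keeps every authors row; unmatched ones get NULL for books columns.
Group by authors.id and compute COUNT(b.id). COUNT(col) of an all-NULL group is 0.
  1: ids {—} → COUNT(b.id)=0
  2: ids {26} → COUNT(b.id)=1
  3: ids {1, 18, 19} → COUNT(b.id)=3
  4: ids {2, 3, 5, 10, 23} → COUNT(b.id)=5

Brazil | 0 ; USA | 1 ; Canada | 3 ; Brazil | 5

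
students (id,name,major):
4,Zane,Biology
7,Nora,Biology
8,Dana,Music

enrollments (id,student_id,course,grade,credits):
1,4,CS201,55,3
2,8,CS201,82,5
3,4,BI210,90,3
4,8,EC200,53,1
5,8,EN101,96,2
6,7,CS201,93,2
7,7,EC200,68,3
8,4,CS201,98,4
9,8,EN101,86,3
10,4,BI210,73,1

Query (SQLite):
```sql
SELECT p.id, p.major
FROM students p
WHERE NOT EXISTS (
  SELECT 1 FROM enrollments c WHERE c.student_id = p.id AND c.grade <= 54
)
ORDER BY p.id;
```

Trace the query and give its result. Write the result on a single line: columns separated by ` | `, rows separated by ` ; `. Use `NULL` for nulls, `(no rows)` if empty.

4 | Biology ; 7 | Biology

For each students row, check whether any enrollments with matching student_id has grade <= 54.
Keep rows where that is false.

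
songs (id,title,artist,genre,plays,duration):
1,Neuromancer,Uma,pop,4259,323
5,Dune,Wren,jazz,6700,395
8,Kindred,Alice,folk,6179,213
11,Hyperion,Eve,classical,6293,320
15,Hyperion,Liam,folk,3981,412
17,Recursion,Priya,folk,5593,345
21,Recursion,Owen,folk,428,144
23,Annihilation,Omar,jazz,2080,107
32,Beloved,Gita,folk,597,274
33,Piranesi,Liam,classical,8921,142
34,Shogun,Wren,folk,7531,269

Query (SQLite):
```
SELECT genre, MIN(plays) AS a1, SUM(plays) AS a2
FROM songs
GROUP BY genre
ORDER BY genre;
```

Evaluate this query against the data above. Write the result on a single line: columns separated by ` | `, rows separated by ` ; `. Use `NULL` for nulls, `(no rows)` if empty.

classical | 6293 | 15214 ; folk | 428 | 24309 ; jazz | 2080 | 8780 ; pop | 4259 | 4259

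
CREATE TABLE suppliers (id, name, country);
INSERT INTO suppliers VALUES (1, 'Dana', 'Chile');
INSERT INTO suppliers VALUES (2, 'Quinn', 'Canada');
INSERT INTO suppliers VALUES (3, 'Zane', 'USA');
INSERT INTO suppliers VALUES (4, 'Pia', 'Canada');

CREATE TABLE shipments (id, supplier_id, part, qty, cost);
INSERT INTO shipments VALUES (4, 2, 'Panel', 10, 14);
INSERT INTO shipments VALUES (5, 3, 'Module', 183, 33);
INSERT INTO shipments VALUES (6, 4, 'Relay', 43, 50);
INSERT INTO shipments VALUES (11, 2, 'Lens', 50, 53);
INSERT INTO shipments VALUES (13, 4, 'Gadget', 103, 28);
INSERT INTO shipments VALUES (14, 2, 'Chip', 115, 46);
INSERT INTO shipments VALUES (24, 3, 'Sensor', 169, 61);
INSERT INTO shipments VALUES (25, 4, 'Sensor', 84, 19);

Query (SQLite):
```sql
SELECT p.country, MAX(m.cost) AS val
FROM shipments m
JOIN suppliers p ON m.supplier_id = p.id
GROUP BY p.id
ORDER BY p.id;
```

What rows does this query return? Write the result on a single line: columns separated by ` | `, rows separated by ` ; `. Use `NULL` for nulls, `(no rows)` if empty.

Join each shipments row to its suppliers via supplier_id.
Group joined rows by suppliers.id; compute MAX(m.cost) per group.
  2: ids {4, 11, 14} → MAX(m.cost)=53
  3: ids {5, 24} → MAX(m.cost)=61
  4: ids {6, 13, 25} → MAX(m.cost)=50

Canada | 53 ; USA | 61 ; Canada | 50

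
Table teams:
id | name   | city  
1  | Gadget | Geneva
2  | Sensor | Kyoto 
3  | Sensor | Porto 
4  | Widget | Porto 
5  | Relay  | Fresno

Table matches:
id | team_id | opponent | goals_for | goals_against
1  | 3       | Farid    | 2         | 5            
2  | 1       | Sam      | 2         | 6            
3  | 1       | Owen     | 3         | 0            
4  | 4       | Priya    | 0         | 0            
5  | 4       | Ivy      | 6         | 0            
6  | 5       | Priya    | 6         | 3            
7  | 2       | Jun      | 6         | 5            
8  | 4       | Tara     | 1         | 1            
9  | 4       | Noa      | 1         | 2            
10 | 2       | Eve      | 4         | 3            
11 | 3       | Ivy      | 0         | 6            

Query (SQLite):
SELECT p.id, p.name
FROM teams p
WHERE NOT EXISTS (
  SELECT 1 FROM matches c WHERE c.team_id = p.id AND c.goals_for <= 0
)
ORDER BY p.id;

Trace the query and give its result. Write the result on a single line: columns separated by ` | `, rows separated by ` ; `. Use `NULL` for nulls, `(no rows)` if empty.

1 | Gadget ; 2 | Sensor ; 5 | Relay

For each teams row, check whether any matches with matching team_id has goals_for <= 0.
Keep rows where that is false.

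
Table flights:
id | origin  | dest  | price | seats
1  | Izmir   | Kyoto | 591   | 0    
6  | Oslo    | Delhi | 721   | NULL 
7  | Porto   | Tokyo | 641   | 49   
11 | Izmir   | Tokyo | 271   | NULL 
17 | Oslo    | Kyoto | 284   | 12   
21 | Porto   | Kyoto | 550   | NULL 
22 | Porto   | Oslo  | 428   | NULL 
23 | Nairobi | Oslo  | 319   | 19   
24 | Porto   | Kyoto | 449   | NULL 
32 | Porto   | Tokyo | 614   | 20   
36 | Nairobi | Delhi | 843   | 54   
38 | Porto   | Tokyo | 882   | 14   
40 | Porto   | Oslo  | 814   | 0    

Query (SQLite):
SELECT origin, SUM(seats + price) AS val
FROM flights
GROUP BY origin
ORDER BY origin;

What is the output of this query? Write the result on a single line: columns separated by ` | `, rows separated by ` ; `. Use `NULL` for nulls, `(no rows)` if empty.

For each row compute seats + price.
Group by origin; take SUM of the expression per group.
  Izmir: ids {1, 11} → SUM(seats + price)=591
  Nairobi: ids {23, 36} → SUM(seats + price)=1235
  Oslo: ids {6, 17} → SUM(seats + price)=296
  Porto: ids {7, 21, 22, 24, 32, 38, 40} → SUM(seats + price)=3034

Izmir | 591 ; Nairobi | 1235 ; Oslo | 296 ; Porto | 3034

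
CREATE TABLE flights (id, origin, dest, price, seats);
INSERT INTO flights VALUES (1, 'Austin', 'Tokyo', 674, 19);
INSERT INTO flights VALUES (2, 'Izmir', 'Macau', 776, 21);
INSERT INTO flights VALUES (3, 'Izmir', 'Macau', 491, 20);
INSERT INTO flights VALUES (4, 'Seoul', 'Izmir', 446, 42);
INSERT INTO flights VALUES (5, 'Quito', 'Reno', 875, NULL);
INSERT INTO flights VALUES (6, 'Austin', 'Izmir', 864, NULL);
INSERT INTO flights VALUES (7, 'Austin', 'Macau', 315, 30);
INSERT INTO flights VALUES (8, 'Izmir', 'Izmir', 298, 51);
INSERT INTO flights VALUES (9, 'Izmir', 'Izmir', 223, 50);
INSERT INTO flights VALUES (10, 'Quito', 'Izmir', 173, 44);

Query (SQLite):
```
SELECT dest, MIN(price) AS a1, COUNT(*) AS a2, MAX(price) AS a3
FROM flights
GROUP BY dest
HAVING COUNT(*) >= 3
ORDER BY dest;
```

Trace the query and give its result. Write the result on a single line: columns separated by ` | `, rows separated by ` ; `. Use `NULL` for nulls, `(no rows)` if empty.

Group flights by dest.
Per group compute: MIN(price), COUNT(*), MAX(price).
HAVING: drop groups with fewer than 3 rows.
  Izmir: ids {4, 6, 8, 9, 10} → MIN(price)=173, COUNT(*)=5, MAX(price)=864
  Macau: ids {2, 3, 7} → MIN(price)=315, COUNT(*)=3, MAX(price)=776
  Reno: ids {5} → MIN(price)=875, COUNT(*)=1, MAX(price)=875
  Tokyo: ids {1} → MIN(price)=674, COUNT(*)=1, MAX(price)=674

Izmir | 173 | 5 | 864 ; Macau | 315 | 3 | 776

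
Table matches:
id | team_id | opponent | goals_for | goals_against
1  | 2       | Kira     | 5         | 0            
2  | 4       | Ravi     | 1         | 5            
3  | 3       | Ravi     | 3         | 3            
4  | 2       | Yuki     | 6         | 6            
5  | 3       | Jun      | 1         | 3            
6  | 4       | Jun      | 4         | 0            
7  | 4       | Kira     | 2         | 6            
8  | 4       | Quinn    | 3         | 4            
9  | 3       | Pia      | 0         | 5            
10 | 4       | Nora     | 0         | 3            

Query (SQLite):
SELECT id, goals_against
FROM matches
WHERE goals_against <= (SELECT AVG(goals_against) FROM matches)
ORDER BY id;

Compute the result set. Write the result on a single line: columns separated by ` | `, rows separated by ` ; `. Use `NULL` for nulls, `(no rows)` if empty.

Scalar subquery: AVG(goals_against) over all matches rows = 3.5.
Keep rows where goals_against <= that value.

1 | 0 ; 3 | 3 ; 5 | 3 ; 6 | 0 ; 10 | 3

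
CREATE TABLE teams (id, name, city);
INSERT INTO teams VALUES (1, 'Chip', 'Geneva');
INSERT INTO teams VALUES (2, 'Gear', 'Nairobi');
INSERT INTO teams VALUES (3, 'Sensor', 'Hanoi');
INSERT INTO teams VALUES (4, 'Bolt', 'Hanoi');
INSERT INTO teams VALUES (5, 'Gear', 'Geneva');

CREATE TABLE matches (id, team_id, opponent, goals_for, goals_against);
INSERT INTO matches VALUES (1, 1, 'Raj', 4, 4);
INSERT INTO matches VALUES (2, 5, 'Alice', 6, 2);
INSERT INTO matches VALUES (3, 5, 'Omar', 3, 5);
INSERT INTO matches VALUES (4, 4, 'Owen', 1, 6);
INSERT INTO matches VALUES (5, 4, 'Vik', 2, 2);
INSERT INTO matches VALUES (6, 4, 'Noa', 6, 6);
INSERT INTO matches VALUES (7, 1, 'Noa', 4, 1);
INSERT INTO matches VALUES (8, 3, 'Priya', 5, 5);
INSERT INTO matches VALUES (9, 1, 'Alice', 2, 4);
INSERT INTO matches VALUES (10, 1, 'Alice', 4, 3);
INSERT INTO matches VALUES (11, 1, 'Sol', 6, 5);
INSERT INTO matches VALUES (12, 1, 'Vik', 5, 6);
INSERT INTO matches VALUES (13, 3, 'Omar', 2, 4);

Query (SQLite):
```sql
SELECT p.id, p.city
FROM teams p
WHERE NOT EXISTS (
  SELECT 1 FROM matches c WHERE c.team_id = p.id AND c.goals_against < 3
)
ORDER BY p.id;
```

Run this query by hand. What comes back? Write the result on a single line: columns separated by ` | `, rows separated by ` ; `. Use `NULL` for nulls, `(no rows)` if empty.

For each teams row, check whether any matches with matching team_id has goals_against < 3.
Keep rows where that is false.

2 | Nairobi ; 3 | Hanoi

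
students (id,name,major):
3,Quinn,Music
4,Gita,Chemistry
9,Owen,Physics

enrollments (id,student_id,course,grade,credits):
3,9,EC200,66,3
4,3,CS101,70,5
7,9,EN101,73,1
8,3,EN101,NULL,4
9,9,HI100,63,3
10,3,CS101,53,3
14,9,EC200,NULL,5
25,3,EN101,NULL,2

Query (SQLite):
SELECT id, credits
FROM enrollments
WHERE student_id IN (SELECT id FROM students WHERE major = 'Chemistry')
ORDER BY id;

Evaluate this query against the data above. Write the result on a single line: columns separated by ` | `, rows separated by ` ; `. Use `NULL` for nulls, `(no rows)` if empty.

Inner query: students.id where major = 'Chemistry'.
Outer: keep enrollments rows whose student_id is in that set.
Inner query → {4}

(no rows)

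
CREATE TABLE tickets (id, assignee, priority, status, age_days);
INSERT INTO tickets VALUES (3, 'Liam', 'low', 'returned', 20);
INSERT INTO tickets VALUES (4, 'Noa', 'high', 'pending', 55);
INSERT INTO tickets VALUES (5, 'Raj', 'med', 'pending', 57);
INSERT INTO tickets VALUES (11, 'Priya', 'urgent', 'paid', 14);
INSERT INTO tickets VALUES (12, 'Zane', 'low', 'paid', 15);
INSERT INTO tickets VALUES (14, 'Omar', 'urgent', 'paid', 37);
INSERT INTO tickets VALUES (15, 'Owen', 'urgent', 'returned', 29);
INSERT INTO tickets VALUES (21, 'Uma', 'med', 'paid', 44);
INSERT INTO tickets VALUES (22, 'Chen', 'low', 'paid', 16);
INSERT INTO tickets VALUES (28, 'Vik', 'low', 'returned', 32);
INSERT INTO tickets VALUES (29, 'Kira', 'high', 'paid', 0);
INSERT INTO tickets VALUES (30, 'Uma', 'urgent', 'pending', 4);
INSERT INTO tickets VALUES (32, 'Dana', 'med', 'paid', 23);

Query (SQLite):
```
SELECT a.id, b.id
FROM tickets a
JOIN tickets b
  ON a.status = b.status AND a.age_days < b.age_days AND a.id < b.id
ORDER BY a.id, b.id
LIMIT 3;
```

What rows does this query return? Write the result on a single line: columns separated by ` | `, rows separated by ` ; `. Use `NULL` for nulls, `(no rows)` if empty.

3 | 15 ; 3 | 28 ; 4 | 5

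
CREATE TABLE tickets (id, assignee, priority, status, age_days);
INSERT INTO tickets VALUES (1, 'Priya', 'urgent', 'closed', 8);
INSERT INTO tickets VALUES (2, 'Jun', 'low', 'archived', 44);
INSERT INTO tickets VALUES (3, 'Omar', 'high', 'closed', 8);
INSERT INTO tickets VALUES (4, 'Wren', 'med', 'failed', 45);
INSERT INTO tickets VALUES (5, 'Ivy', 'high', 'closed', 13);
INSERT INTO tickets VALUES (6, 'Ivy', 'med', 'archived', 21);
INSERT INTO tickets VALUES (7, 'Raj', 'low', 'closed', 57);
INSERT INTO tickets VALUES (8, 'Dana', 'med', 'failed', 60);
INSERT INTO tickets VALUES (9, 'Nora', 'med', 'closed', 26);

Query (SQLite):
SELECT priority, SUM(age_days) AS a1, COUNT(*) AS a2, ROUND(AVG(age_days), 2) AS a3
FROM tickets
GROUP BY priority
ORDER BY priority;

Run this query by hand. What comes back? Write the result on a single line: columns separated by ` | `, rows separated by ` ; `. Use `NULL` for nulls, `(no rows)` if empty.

high | 21 | 2 | 10.5 ; low | 101 | 2 | 50.5 ; med | 152 | 4 | 38 ; urgent | 8 | 1 | 8

Group tickets by priority.
Per group compute: SUM(age_days), COUNT(*), ROUND(AVG(age_days), 2).
  high: ids {3, 5} → SUM(age_days)=21, COUNT(*)=2, ROUND(AVG(age_days), 2)=10.5
  low: ids {2, 7} → SUM(age_days)=101, COUNT(*)=2, ROUND(AVG(age_days), 2)=50.5
  med: ids {4, 6, 8, 9} → SUM(age_days)=152, COUNT(*)=4, ROUND(AVG(age_days), 2)=38
  urgent: ids {1} → SUM(age_days)=8, COUNT(*)=1, ROUND(AVG(age_days), 2)=8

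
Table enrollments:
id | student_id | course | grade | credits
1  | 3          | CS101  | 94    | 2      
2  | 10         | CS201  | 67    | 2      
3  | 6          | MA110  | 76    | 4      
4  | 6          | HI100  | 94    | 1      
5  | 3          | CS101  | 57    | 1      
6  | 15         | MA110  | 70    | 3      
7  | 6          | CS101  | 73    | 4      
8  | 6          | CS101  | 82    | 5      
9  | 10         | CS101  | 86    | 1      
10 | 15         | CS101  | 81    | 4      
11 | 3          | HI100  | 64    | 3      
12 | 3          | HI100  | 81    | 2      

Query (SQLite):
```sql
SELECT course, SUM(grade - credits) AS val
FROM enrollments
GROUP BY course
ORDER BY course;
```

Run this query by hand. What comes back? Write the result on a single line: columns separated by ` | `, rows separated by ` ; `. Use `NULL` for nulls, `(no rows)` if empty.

For each row compute grade - credits.
Group by course; take SUM of the expression per group.
  CS101: ids {1, 5, 7, 8, 9, 10} → SUM(grade - credits)=456
  CS201: ids {2} → SUM(grade - credits)=65
  HI100: ids {4, 11, 12} → SUM(grade - credits)=233
  MA110: ids {3, 6} → SUM(grade - credits)=139

CS101 | 456 ; CS201 | 65 ; HI100 | 233 ; MA110 | 139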